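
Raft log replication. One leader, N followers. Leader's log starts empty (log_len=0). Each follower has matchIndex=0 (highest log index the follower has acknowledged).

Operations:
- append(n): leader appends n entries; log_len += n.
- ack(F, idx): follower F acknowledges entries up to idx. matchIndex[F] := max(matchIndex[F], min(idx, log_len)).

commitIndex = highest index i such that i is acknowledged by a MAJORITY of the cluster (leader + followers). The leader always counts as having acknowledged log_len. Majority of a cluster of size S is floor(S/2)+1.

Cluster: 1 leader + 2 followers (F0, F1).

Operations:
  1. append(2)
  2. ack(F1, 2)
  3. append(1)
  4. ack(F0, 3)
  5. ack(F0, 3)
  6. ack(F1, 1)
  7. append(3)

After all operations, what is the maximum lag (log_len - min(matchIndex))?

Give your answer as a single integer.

Op 1: append 2 -> log_len=2
Op 2: F1 acks idx 2 -> match: F0=0 F1=2; commitIndex=2
Op 3: append 1 -> log_len=3
Op 4: F0 acks idx 3 -> match: F0=3 F1=2; commitIndex=3
Op 5: F0 acks idx 3 -> match: F0=3 F1=2; commitIndex=3
Op 6: F1 acks idx 1 -> match: F0=3 F1=2; commitIndex=3
Op 7: append 3 -> log_len=6

Answer: 4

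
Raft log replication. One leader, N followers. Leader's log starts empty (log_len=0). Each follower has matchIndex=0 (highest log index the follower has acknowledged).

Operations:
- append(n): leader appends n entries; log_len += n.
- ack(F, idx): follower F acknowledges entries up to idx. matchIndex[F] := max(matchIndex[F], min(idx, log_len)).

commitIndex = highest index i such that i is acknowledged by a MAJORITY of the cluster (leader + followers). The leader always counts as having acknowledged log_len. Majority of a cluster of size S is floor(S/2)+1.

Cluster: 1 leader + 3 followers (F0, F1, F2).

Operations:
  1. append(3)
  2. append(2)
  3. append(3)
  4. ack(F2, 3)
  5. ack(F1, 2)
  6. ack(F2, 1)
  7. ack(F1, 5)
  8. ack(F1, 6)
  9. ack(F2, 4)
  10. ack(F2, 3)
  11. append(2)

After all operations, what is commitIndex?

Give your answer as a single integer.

Answer: 4

Derivation:
Op 1: append 3 -> log_len=3
Op 2: append 2 -> log_len=5
Op 3: append 3 -> log_len=8
Op 4: F2 acks idx 3 -> match: F0=0 F1=0 F2=3; commitIndex=0
Op 5: F1 acks idx 2 -> match: F0=0 F1=2 F2=3; commitIndex=2
Op 6: F2 acks idx 1 -> match: F0=0 F1=2 F2=3; commitIndex=2
Op 7: F1 acks idx 5 -> match: F0=0 F1=5 F2=3; commitIndex=3
Op 8: F1 acks idx 6 -> match: F0=0 F1=6 F2=3; commitIndex=3
Op 9: F2 acks idx 4 -> match: F0=0 F1=6 F2=4; commitIndex=4
Op 10: F2 acks idx 3 -> match: F0=0 F1=6 F2=4; commitIndex=4
Op 11: append 2 -> log_len=10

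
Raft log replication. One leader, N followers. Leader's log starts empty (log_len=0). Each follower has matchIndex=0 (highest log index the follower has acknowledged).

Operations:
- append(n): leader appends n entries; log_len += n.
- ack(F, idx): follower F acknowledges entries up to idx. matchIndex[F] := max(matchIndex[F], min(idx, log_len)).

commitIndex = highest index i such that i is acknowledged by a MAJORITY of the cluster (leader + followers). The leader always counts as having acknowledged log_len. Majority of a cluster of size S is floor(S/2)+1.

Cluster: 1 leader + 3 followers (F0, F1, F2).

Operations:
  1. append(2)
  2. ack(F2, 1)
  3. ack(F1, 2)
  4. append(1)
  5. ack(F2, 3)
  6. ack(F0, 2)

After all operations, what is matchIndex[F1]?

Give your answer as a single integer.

Op 1: append 2 -> log_len=2
Op 2: F2 acks idx 1 -> match: F0=0 F1=0 F2=1; commitIndex=0
Op 3: F1 acks idx 2 -> match: F0=0 F1=2 F2=1; commitIndex=1
Op 4: append 1 -> log_len=3
Op 5: F2 acks idx 3 -> match: F0=0 F1=2 F2=3; commitIndex=2
Op 6: F0 acks idx 2 -> match: F0=2 F1=2 F2=3; commitIndex=2

Answer: 2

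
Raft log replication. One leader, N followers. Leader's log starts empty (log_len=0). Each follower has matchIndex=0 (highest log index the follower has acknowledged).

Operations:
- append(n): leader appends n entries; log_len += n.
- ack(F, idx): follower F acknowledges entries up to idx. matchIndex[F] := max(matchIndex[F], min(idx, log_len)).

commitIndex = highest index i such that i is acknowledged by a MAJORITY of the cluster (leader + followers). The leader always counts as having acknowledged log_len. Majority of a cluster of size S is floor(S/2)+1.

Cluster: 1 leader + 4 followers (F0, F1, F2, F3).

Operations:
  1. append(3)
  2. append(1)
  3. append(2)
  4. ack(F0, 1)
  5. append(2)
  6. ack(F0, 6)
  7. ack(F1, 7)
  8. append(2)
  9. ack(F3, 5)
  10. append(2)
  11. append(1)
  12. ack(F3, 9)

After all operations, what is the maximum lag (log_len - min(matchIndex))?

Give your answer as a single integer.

Op 1: append 3 -> log_len=3
Op 2: append 1 -> log_len=4
Op 3: append 2 -> log_len=6
Op 4: F0 acks idx 1 -> match: F0=1 F1=0 F2=0 F3=0; commitIndex=0
Op 5: append 2 -> log_len=8
Op 6: F0 acks idx 6 -> match: F0=6 F1=0 F2=0 F3=0; commitIndex=0
Op 7: F1 acks idx 7 -> match: F0=6 F1=7 F2=0 F3=0; commitIndex=6
Op 8: append 2 -> log_len=10
Op 9: F3 acks idx 5 -> match: F0=6 F1=7 F2=0 F3=5; commitIndex=6
Op 10: append 2 -> log_len=12
Op 11: append 1 -> log_len=13
Op 12: F3 acks idx 9 -> match: F0=6 F1=7 F2=0 F3=9; commitIndex=7

Answer: 13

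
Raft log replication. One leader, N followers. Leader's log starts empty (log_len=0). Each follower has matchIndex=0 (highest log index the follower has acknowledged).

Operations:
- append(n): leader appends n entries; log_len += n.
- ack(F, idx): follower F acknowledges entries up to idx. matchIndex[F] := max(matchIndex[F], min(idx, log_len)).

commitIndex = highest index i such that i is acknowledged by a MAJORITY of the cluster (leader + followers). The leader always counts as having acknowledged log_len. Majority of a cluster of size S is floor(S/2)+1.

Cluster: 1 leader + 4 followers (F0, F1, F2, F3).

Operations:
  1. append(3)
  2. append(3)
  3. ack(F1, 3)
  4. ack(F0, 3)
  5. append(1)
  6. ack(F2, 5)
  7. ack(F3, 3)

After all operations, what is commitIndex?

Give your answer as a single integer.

Op 1: append 3 -> log_len=3
Op 2: append 3 -> log_len=6
Op 3: F1 acks idx 3 -> match: F0=0 F1=3 F2=0 F3=0; commitIndex=0
Op 4: F0 acks idx 3 -> match: F0=3 F1=3 F2=0 F3=0; commitIndex=3
Op 5: append 1 -> log_len=7
Op 6: F2 acks idx 5 -> match: F0=3 F1=3 F2=5 F3=0; commitIndex=3
Op 7: F3 acks idx 3 -> match: F0=3 F1=3 F2=5 F3=3; commitIndex=3

Answer: 3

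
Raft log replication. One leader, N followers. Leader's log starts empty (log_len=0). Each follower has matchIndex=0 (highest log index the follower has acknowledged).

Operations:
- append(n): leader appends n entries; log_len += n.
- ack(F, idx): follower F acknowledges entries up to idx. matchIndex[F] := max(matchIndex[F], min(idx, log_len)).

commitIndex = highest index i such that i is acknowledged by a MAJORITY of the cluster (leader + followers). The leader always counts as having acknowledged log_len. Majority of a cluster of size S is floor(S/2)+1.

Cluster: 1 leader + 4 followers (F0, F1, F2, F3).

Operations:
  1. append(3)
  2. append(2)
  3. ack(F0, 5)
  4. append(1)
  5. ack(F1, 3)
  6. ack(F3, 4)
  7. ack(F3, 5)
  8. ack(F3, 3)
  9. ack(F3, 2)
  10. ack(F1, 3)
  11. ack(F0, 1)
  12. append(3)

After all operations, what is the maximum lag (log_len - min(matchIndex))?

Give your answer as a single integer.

Answer: 9

Derivation:
Op 1: append 3 -> log_len=3
Op 2: append 2 -> log_len=5
Op 3: F0 acks idx 5 -> match: F0=5 F1=0 F2=0 F3=0; commitIndex=0
Op 4: append 1 -> log_len=6
Op 5: F1 acks idx 3 -> match: F0=5 F1=3 F2=0 F3=0; commitIndex=3
Op 6: F3 acks idx 4 -> match: F0=5 F1=3 F2=0 F3=4; commitIndex=4
Op 7: F3 acks idx 5 -> match: F0=5 F1=3 F2=0 F3=5; commitIndex=5
Op 8: F3 acks idx 3 -> match: F0=5 F1=3 F2=0 F3=5; commitIndex=5
Op 9: F3 acks idx 2 -> match: F0=5 F1=3 F2=0 F3=5; commitIndex=5
Op 10: F1 acks idx 3 -> match: F0=5 F1=3 F2=0 F3=5; commitIndex=5
Op 11: F0 acks idx 1 -> match: F0=5 F1=3 F2=0 F3=5; commitIndex=5
Op 12: append 3 -> log_len=9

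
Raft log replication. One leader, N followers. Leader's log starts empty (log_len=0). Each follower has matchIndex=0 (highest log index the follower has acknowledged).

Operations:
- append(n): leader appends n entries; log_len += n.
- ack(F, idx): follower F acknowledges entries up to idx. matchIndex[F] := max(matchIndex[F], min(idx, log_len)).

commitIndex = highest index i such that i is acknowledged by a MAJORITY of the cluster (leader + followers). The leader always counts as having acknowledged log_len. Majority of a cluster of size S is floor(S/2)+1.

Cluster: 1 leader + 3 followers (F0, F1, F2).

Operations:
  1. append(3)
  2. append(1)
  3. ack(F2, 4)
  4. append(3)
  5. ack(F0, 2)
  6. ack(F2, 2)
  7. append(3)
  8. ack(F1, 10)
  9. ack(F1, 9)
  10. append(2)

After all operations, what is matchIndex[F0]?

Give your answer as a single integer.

Answer: 2

Derivation:
Op 1: append 3 -> log_len=3
Op 2: append 1 -> log_len=4
Op 3: F2 acks idx 4 -> match: F0=0 F1=0 F2=4; commitIndex=0
Op 4: append 3 -> log_len=7
Op 5: F0 acks idx 2 -> match: F0=2 F1=0 F2=4; commitIndex=2
Op 6: F2 acks idx 2 -> match: F0=2 F1=0 F2=4; commitIndex=2
Op 7: append 3 -> log_len=10
Op 8: F1 acks idx 10 -> match: F0=2 F1=10 F2=4; commitIndex=4
Op 9: F1 acks idx 9 -> match: F0=2 F1=10 F2=4; commitIndex=4
Op 10: append 2 -> log_len=12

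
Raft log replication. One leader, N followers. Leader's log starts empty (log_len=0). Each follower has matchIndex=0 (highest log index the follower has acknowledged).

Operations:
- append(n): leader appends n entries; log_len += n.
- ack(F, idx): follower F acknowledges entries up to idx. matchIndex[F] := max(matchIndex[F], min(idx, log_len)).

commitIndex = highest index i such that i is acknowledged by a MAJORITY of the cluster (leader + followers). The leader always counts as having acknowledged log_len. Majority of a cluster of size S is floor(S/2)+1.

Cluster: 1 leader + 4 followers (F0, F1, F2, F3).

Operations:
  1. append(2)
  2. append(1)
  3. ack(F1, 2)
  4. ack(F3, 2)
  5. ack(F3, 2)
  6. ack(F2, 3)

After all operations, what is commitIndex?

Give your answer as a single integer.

Op 1: append 2 -> log_len=2
Op 2: append 1 -> log_len=3
Op 3: F1 acks idx 2 -> match: F0=0 F1=2 F2=0 F3=0; commitIndex=0
Op 4: F3 acks idx 2 -> match: F0=0 F1=2 F2=0 F3=2; commitIndex=2
Op 5: F3 acks idx 2 -> match: F0=0 F1=2 F2=0 F3=2; commitIndex=2
Op 6: F2 acks idx 3 -> match: F0=0 F1=2 F2=3 F3=2; commitIndex=2

Answer: 2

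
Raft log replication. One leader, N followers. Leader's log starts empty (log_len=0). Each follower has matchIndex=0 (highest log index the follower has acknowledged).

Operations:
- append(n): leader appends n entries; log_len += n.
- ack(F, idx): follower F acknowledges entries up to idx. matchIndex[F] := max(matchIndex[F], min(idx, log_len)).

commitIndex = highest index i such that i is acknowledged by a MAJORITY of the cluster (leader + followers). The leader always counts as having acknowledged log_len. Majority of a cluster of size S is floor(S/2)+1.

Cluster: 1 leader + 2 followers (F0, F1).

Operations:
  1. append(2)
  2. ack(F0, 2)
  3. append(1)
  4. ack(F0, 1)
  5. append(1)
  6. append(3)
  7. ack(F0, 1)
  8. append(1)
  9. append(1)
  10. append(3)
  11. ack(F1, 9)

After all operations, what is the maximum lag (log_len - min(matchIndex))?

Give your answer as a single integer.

Op 1: append 2 -> log_len=2
Op 2: F0 acks idx 2 -> match: F0=2 F1=0; commitIndex=2
Op 3: append 1 -> log_len=3
Op 4: F0 acks idx 1 -> match: F0=2 F1=0; commitIndex=2
Op 5: append 1 -> log_len=4
Op 6: append 3 -> log_len=7
Op 7: F0 acks idx 1 -> match: F0=2 F1=0; commitIndex=2
Op 8: append 1 -> log_len=8
Op 9: append 1 -> log_len=9
Op 10: append 3 -> log_len=12
Op 11: F1 acks idx 9 -> match: F0=2 F1=9; commitIndex=9

Answer: 10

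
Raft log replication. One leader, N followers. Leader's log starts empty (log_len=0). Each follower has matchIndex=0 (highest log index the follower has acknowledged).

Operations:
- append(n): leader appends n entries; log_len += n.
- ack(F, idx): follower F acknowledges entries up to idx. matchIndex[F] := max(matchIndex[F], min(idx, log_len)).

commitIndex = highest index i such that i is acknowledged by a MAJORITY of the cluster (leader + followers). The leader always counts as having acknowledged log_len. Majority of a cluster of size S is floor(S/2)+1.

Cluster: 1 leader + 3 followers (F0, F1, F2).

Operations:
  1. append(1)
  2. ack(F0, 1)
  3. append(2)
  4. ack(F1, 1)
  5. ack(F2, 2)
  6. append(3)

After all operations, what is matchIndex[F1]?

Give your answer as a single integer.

Op 1: append 1 -> log_len=1
Op 2: F0 acks idx 1 -> match: F0=1 F1=0 F2=0; commitIndex=0
Op 3: append 2 -> log_len=3
Op 4: F1 acks idx 1 -> match: F0=1 F1=1 F2=0; commitIndex=1
Op 5: F2 acks idx 2 -> match: F0=1 F1=1 F2=2; commitIndex=1
Op 6: append 3 -> log_len=6

Answer: 1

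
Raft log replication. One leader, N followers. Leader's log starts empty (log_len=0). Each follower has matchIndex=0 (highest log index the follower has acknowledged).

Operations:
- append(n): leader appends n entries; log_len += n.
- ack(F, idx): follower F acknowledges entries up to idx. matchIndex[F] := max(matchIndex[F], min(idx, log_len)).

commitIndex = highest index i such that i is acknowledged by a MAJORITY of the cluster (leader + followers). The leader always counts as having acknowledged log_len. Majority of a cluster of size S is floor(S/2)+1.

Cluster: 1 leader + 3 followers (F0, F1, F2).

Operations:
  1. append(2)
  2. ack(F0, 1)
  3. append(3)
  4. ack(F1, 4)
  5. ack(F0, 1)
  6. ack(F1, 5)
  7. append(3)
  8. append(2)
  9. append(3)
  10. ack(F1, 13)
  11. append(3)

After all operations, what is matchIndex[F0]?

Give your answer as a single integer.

Op 1: append 2 -> log_len=2
Op 2: F0 acks idx 1 -> match: F0=1 F1=0 F2=0; commitIndex=0
Op 3: append 3 -> log_len=5
Op 4: F1 acks idx 4 -> match: F0=1 F1=4 F2=0; commitIndex=1
Op 5: F0 acks idx 1 -> match: F0=1 F1=4 F2=0; commitIndex=1
Op 6: F1 acks idx 5 -> match: F0=1 F1=5 F2=0; commitIndex=1
Op 7: append 3 -> log_len=8
Op 8: append 2 -> log_len=10
Op 9: append 3 -> log_len=13
Op 10: F1 acks idx 13 -> match: F0=1 F1=13 F2=0; commitIndex=1
Op 11: append 3 -> log_len=16

Answer: 1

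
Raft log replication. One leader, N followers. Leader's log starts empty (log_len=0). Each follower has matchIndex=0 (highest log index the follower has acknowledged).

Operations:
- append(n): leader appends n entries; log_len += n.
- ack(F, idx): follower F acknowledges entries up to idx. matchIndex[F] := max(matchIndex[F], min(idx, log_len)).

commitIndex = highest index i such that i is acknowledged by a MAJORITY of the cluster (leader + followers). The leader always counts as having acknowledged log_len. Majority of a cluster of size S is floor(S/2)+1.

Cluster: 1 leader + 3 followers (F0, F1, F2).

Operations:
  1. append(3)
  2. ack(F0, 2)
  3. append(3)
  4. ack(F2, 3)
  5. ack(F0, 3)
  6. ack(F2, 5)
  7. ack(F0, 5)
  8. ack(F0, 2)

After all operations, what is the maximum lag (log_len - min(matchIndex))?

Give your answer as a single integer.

Op 1: append 3 -> log_len=3
Op 2: F0 acks idx 2 -> match: F0=2 F1=0 F2=0; commitIndex=0
Op 3: append 3 -> log_len=6
Op 4: F2 acks idx 3 -> match: F0=2 F1=0 F2=3; commitIndex=2
Op 5: F0 acks idx 3 -> match: F0=3 F1=0 F2=3; commitIndex=3
Op 6: F2 acks idx 5 -> match: F0=3 F1=0 F2=5; commitIndex=3
Op 7: F0 acks idx 5 -> match: F0=5 F1=0 F2=5; commitIndex=5
Op 8: F0 acks idx 2 -> match: F0=5 F1=0 F2=5; commitIndex=5

Answer: 6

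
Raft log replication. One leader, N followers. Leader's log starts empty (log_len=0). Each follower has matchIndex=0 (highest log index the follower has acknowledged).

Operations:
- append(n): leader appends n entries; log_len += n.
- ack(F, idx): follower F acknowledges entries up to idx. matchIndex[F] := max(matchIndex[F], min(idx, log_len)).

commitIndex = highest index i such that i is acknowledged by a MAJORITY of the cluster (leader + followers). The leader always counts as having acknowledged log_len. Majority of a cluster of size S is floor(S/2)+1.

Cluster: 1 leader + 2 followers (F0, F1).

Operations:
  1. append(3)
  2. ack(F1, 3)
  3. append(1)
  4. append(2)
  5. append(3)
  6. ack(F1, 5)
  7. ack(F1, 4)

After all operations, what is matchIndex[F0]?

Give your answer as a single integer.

Op 1: append 3 -> log_len=3
Op 2: F1 acks idx 3 -> match: F0=0 F1=3; commitIndex=3
Op 3: append 1 -> log_len=4
Op 4: append 2 -> log_len=6
Op 5: append 3 -> log_len=9
Op 6: F1 acks idx 5 -> match: F0=0 F1=5; commitIndex=5
Op 7: F1 acks idx 4 -> match: F0=0 F1=5; commitIndex=5

Answer: 0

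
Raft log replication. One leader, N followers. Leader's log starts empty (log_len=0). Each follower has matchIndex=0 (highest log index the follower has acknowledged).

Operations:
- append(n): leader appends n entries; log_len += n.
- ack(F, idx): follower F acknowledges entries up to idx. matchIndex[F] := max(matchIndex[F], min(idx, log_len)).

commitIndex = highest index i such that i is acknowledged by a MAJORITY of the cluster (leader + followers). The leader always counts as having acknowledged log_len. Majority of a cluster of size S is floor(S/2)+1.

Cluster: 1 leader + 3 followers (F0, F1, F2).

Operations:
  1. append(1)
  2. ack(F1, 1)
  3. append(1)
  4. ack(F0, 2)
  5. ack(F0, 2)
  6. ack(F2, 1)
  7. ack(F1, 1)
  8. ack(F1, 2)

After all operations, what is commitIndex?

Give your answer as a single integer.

Op 1: append 1 -> log_len=1
Op 2: F1 acks idx 1 -> match: F0=0 F1=1 F2=0; commitIndex=0
Op 3: append 1 -> log_len=2
Op 4: F0 acks idx 2 -> match: F0=2 F1=1 F2=0; commitIndex=1
Op 5: F0 acks idx 2 -> match: F0=2 F1=1 F2=0; commitIndex=1
Op 6: F2 acks idx 1 -> match: F0=2 F1=1 F2=1; commitIndex=1
Op 7: F1 acks idx 1 -> match: F0=2 F1=1 F2=1; commitIndex=1
Op 8: F1 acks idx 2 -> match: F0=2 F1=2 F2=1; commitIndex=2

Answer: 2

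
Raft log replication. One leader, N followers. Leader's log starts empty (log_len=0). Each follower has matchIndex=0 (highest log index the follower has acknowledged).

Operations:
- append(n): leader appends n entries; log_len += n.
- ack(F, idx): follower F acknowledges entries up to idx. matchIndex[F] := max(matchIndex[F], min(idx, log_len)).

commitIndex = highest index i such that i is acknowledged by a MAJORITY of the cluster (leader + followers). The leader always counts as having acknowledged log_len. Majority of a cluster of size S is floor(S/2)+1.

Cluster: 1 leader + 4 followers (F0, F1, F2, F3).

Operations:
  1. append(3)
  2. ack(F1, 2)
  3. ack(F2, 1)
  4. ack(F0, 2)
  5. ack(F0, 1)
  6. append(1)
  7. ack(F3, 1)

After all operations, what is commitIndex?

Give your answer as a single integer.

Answer: 2

Derivation:
Op 1: append 3 -> log_len=3
Op 2: F1 acks idx 2 -> match: F0=0 F1=2 F2=0 F3=0; commitIndex=0
Op 3: F2 acks idx 1 -> match: F0=0 F1=2 F2=1 F3=0; commitIndex=1
Op 4: F0 acks idx 2 -> match: F0=2 F1=2 F2=1 F3=0; commitIndex=2
Op 5: F0 acks idx 1 -> match: F0=2 F1=2 F2=1 F3=0; commitIndex=2
Op 6: append 1 -> log_len=4
Op 7: F3 acks idx 1 -> match: F0=2 F1=2 F2=1 F3=1; commitIndex=2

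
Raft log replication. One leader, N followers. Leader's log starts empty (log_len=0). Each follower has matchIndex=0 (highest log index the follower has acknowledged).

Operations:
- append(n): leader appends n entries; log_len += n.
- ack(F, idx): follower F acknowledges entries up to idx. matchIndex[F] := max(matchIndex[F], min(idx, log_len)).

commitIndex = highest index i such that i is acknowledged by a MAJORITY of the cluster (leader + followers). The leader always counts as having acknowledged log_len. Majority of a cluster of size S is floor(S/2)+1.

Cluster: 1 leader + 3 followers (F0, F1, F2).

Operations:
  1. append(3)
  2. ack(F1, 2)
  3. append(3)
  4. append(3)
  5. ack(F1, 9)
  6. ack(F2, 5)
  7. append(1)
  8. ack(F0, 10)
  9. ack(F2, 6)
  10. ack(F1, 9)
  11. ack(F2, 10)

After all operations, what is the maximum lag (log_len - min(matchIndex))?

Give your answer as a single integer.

Op 1: append 3 -> log_len=3
Op 2: F1 acks idx 2 -> match: F0=0 F1=2 F2=0; commitIndex=0
Op 3: append 3 -> log_len=6
Op 4: append 3 -> log_len=9
Op 5: F1 acks idx 9 -> match: F0=0 F1=9 F2=0; commitIndex=0
Op 6: F2 acks idx 5 -> match: F0=0 F1=9 F2=5; commitIndex=5
Op 7: append 1 -> log_len=10
Op 8: F0 acks idx 10 -> match: F0=10 F1=9 F2=5; commitIndex=9
Op 9: F2 acks idx 6 -> match: F0=10 F1=9 F2=6; commitIndex=9
Op 10: F1 acks idx 9 -> match: F0=10 F1=9 F2=6; commitIndex=9
Op 11: F2 acks idx 10 -> match: F0=10 F1=9 F2=10; commitIndex=10

Answer: 1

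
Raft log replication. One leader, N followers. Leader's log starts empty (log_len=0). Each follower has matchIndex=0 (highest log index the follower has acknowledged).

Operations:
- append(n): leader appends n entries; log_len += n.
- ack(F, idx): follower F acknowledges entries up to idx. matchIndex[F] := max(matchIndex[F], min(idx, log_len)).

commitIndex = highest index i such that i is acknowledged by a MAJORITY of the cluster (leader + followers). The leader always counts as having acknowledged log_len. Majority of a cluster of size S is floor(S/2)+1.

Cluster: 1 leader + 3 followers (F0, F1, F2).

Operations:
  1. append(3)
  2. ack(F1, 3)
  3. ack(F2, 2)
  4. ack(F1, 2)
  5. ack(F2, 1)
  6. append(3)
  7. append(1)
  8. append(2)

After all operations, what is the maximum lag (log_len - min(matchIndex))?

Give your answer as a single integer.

Answer: 9

Derivation:
Op 1: append 3 -> log_len=3
Op 2: F1 acks idx 3 -> match: F0=0 F1=3 F2=0; commitIndex=0
Op 3: F2 acks idx 2 -> match: F0=0 F1=3 F2=2; commitIndex=2
Op 4: F1 acks idx 2 -> match: F0=0 F1=3 F2=2; commitIndex=2
Op 5: F2 acks idx 1 -> match: F0=0 F1=3 F2=2; commitIndex=2
Op 6: append 3 -> log_len=6
Op 7: append 1 -> log_len=7
Op 8: append 2 -> log_len=9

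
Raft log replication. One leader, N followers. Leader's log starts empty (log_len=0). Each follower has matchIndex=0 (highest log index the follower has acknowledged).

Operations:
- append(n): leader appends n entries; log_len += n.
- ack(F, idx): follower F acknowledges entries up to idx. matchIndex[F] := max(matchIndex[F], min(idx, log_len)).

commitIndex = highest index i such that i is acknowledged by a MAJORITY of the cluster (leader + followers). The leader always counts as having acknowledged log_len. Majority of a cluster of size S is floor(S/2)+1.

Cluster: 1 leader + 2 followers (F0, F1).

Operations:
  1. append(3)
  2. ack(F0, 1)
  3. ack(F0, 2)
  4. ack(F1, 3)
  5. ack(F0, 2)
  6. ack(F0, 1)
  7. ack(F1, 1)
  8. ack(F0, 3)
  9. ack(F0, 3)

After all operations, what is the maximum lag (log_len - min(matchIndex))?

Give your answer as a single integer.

Op 1: append 3 -> log_len=3
Op 2: F0 acks idx 1 -> match: F0=1 F1=0; commitIndex=1
Op 3: F0 acks idx 2 -> match: F0=2 F1=0; commitIndex=2
Op 4: F1 acks idx 3 -> match: F0=2 F1=3; commitIndex=3
Op 5: F0 acks idx 2 -> match: F0=2 F1=3; commitIndex=3
Op 6: F0 acks idx 1 -> match: F0=2 F1=3; commitIndex=3
Op 7: F1 acks idx 1 -> match: F0=2 F1=3; commitIndex=3
Op 8: F0 acks idx 3 -> match: F0=3 F1=3; commitIndex=3
Op 9: F0 acks idx 3 -> match: F0=3 F1=3; commitIndex=3

Answer: 0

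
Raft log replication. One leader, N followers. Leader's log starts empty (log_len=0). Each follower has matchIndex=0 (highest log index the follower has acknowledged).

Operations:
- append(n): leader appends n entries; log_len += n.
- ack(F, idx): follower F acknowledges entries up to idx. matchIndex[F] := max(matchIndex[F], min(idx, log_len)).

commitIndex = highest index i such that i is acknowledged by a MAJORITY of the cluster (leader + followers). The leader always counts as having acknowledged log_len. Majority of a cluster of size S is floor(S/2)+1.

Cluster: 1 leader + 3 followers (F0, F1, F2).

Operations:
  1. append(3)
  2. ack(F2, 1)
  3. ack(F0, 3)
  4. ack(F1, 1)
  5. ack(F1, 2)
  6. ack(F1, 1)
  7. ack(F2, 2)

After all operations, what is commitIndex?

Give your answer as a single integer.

Op 1: append 3 -> log_len=3
Op 2: F2 acks idx 1 -> match: F0=0 F1=0 F2=1; commitIndex=0
Op 3: F0 acks idx 3 -> match: F0=3 F1=0 F2=1; commitIndex=1
Op 4: F1 acks idx 1 -> match: F0=3 F1=1 F2=1; commitIndex=1
Op 5: F1 acks idx 2 -> match: F0=3 F1=2 F2=1; commitIndex=2
Op 6: F1 acks idx 1 -> match: F0=3 F1=2 F2=1; commitIndex=2
Op 7: F2 acks idx 2 -> match: F0=3 F1=2 F2=2; commitIndex=2

Answer: 2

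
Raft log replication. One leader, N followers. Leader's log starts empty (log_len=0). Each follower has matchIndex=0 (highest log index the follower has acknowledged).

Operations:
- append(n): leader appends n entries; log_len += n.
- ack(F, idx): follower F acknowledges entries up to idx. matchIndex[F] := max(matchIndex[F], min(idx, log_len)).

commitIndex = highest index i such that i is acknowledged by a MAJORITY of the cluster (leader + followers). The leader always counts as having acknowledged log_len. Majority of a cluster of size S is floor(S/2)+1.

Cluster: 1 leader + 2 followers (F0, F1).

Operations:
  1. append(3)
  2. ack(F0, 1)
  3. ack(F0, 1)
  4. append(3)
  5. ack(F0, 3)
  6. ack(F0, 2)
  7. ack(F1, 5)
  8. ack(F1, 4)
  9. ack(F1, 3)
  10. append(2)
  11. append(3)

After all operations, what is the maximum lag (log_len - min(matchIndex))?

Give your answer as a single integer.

Answer: 8

Derivation:
Op 1: append 3 -> log_len=3
Op 2: F0 acks idx 1 -> match: F0=1 F1=0; commitIndex=1
Op 3: F0 acks idx 1 -> match: F0=1 F1=0; commitIndex=1
Op 4: append 3 -> log_len=6
Op 5: F0 acks idx 3 -> match: F0=3 F1=0; commitIndex=3
Op 6: F0 acks idx 2 -> match: F0=3 F1=0; commitIndex=3
Op 7: F1 acks idx 5 -> match: F0=3 F1=5; commitIndex=5
Op 8: F1 acks idx 4 -> match: F0=3 F1=5; commitIndex=5
Op 9: F1 acks idx 3 -> match: F0=3 F1=5; commitIndex=5
Op 10: append 2 -> log_len=8
Op 11: append 3 -> log_len=11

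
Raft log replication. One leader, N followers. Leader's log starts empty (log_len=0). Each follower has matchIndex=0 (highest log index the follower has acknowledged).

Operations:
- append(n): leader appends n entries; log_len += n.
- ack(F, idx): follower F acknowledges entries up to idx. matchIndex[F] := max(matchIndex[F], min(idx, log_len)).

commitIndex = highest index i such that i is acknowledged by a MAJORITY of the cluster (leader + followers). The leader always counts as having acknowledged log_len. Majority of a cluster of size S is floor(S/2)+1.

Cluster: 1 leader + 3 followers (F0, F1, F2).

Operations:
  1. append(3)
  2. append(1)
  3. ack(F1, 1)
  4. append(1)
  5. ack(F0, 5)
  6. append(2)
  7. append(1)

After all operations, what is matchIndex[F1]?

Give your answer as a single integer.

Answer: 1

Derivation:
Op 1: append 3 -> log_len=3
Op 2: append 1 -> log_len=4
Op 3: F1 acks idx 1 -> match: F0=0 F1=1 F2=0; commitIndex=0
Op 4: append 1 -> log_len=5
Op 5: F0 acks idx 5 -> match: F0=5 F1=1 F2=0; commitIndex=1
Op 6: append 2 -> log_len=7
Op 7: append 1 -> log_len=8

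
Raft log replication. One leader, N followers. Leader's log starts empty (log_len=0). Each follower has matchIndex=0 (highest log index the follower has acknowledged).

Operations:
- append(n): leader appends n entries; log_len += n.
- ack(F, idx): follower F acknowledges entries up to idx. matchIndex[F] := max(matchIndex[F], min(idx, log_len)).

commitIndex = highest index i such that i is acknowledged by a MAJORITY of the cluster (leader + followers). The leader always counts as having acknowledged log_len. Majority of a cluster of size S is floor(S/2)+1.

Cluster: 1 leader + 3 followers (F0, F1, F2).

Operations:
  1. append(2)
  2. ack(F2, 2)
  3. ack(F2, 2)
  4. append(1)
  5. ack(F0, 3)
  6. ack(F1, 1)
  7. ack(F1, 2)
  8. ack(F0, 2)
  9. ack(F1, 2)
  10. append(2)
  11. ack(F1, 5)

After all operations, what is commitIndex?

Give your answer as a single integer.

Answer: 3

Derivation:
Op 1: append 2 -> log_len=2
Op 2: F2 acks idx 2 -> match: F0=0 F1=0 F2=2; commitIndex=0
Op 3: F2 acks idx 2 -> match: F0=0 F1=0 F2=2; commitIndex=0
Op 4: append 1 -> log_len=3
Op 5: F0 acks idx 3 -> match: F0=3 F1=0 F2=2; commitIndex=2
Op 6: F1 acks idx 1 -> match: F0=3 F1=1 F2=2; commitIndex=2
Op 7: F1 acks idx 2 -> match: F0=3 F1=2 F2=2; commitIndex=2
Op 8: F0 acks idx 2 -> match: F0=3 F1=2 F2=2; commitIndex=2
Op 9: F1 acks idx 2 -> match: F0=3 F1=2 F2=2; commitIndex=2
Op 10: append 2 -> log_len=5
Op 11: F1 acks idx 5 -> match: F0=3 F1=5 F2=2; commitIndex=3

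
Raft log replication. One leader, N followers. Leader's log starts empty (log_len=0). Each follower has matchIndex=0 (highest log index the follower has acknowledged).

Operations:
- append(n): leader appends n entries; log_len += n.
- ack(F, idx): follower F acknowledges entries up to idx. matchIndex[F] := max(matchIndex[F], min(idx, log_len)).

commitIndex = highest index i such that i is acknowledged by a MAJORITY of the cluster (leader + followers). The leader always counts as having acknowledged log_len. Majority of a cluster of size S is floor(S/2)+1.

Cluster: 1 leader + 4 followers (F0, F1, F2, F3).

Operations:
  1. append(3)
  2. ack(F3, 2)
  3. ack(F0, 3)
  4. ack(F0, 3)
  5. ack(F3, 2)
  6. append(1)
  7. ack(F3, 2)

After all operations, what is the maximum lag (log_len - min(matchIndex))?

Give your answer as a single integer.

Answer: 4

Derivation:
Op 1: append 3 -> log_len=3
Op 2: F3 acks idx 2 -> match: F0=0 F1=0 F2=0 F3=2; commitIndex=0
Op 3: F0 acks idx 3 -> match: F0=3 F1=0 F2=0 F3=2; commitIndex=2
Op 4: F0 acks idx 3 -> match: F0=3 F1=0 F2=0 F3=2; commitIndex=2
Op 5: F3 acks idx 2 -> match: F0=3 F1=0 F2=0 F3=2; commitIndex=2
Op 6: append 1 -> log_len=4
Op 7: F3 acks idx 2 -> match: F0=3 F1=0 F2=0 F3=2; commitIndex=2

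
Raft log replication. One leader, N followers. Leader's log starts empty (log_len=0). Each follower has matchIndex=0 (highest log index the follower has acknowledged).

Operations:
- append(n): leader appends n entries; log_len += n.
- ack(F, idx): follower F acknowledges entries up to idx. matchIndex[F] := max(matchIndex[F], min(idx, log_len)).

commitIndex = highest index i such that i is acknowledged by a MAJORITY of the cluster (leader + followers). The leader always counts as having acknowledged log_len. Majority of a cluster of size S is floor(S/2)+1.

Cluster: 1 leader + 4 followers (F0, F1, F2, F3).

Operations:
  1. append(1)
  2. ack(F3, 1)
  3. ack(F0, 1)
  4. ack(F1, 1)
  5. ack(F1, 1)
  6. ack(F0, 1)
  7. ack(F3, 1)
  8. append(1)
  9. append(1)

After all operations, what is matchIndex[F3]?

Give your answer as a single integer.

Answer: 1

Derivation:
Op 1: append 1 -> log_len=1
Op 2: F3 acks idx 1 -> match: F0=0 F1=0 F2=0 F3=1; commitIndex=0
Op 3: F0 acks idx 1 -> match: F0=1 F1=0 F2=0 F3=1; commitIndex=1
Op 4: F1 acks idx 1 -> match: F0=1 F1=1 F2=0 F3=1; commitIndex=1
Op 5: F1 acks idx 1 -> match: F0=1 F1=1 F2=0 F3=1; commitIndex=1
Op 6: F0 acks idx 1 -> match: F0=1 F1=1 F2=0 F3=1; commitIndex=1
Op 7: F3 acks idx 1 -> match: F0=1 F1=1 F2=0 F3=1; commitIndex=1
Op 8: append 1 -> log_len=2
Op 9: append 1 -> log_len=3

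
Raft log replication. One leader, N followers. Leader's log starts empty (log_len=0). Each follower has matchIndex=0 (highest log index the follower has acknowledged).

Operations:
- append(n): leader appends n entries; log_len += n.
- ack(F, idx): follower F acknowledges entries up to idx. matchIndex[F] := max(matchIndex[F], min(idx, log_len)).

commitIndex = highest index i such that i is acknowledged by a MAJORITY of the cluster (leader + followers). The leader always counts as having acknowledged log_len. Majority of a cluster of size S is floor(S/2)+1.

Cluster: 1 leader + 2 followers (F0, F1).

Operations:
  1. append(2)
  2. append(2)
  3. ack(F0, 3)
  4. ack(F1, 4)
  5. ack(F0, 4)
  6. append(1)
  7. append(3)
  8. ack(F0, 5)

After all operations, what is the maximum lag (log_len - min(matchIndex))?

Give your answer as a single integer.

Answer: 4

Derivation:
Op 1: append 2 -> log_len=2
Op 2: append 2 -> log_len=4
Op 3: F0 acks idx 3 -> match: F0=3 F1=0; commitIndex=3
Op 4: F1 acks idx 4 -> match: F0=3 F1=4; commitIndex=4
Op 5: F0 acks idx 4 -> match: F0=4 F1=4; commitIndex=4
Op 6: append 1 -> log_len=5
Op 7: append 3 -> log_len=8
Op 8: F0 acks idx 5 -> match: F0=5 F1=4; commitIndex=5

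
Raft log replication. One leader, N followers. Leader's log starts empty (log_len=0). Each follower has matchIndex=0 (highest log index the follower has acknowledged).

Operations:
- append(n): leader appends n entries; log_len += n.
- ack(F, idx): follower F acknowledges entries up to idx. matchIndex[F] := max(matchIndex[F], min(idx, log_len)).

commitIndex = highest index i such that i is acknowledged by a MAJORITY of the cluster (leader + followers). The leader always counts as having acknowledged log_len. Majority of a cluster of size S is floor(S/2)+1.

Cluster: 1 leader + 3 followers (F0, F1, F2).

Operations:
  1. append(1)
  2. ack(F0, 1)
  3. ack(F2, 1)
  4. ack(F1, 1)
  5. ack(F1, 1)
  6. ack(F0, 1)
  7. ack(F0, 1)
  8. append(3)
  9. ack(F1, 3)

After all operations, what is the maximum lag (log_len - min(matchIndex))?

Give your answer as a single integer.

Answer: 3

Derivation:
Op 1: append 1 -> log_len=1
Op 2: F0 acks idx 1 -> match: F0=1 F1=0 F2=0; commitIndex=0
Op 3: F2 acks idx 1 -> match: F0=1 F1=0 F2=1; commitIndex=1
Op 4: F1 acks idx 1 -> match: F0=1 F1=1 F2=1; commitIndex=1
Op 5: F1 acks idx 1 -> match: F0=1 F1=1 F2=1; commitIndex=1
Op 6: F0 acks idx 1 -> match: F0=1 F1=1 F2=1; commitIndex=1
Op 7: F0 acks idx 1 -> match: F0=1 F1=1 F2=1; commitIndex=1
Op 8: append 3 -> log_len=4
Op 9: F1 acks idx 3 -> match: F0=1 F1=3 F2=1; commitIndex=1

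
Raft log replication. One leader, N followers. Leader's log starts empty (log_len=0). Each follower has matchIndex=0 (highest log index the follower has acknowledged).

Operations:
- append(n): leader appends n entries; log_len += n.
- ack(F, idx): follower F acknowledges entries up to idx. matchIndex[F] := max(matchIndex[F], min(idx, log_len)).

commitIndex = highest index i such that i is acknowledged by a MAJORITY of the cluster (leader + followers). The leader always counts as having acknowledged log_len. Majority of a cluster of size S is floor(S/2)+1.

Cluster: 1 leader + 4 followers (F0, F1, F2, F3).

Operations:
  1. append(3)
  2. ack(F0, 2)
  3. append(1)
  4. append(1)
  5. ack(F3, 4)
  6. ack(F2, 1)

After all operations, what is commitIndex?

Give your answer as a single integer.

Op 1: append 3 -> log_len=3
Op 2: F0 acks idx 2 -> match: F0=2 F1=0 F2=0 F3=0; commitIndex=0
Op 3: append 1 -> log_len=4
Op 4: append 1 -> log_len=5
Op 5: F3 acks idx 4 -> match: F0=2 F1=0 F2=0 F3=4; commitIndex=2
Op 6: F2 acks idx 1 -> match: F0=2 F1=0 F2=1 F3=4; commitIndex=2

Answer: 2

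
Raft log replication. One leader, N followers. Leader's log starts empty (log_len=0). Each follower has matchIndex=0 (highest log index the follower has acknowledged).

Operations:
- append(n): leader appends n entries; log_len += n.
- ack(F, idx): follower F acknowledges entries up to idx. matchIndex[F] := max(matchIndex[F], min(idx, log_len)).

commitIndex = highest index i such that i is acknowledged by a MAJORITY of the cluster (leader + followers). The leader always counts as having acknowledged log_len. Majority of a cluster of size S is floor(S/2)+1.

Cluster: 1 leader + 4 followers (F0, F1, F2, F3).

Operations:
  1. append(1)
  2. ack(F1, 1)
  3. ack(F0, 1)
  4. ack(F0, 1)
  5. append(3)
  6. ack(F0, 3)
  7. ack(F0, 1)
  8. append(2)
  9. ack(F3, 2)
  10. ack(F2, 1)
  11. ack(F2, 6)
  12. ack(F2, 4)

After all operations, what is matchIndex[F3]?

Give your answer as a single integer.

Answer: 2

Derivation:
Op 1: append 1 -> log_len=1
Op 2: F1 acks idx 1 -> match: F0=0 F1=1 F2=0 F3=0; commitIndex=0
Op 3: F0 acks idx 1 -> match: F0=1 F1=1 F2=0 F3=0; commitIndex=1
Op 4: F0 acks idx 1 -> match: F0=1 F1=1 F2=0 F3=0; commitIndex=1
Op 5: append 3 -> log_len=4
Op 6: F0 acks idx 3 -> match: F0=3 F1=1 F2=0 F3=0; commitIndex=1
Op 7: F0 acks idx 1 -> match: F0=3 F1=1 F2=0 F3=0; commitIndex=1
Op 8: append 2 -> log_len=6
Op 9: F3 acks idx 2 -> match: F0=3 F1=1 F2=0 F3=2; commitIndex=2
Op 10: F2 acks idx 1 -> match: F0=3 F1=1 F2=1 F3=2; commitIndex=2
Op 11: F2 acks idx 6 -> match: F0=3 F1=1 F2=6 F3=2; commitIndex=3
Op 12: F2 acks idx 4 -> match: F0=3 F1=1 F2=6 F3=2; commitIndex=3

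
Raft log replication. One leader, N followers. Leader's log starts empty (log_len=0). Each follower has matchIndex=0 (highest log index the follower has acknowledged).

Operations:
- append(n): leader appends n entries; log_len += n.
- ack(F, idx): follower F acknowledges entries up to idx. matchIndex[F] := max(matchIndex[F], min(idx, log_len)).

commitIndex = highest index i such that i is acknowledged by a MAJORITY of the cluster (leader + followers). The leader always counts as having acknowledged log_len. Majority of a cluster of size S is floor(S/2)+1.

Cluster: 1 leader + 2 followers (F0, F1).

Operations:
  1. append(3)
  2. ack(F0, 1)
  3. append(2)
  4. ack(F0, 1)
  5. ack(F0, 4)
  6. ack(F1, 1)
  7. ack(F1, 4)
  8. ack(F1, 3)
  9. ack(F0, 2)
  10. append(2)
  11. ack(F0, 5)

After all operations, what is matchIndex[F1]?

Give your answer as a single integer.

Op 1: append 3 -> log_len=3
Op 2: F0 acks idx 1 -> match: F0=1 F1=0; commitIndex=1
Op 3: append 2 -> log_len=5
Op 4: F0 acks idx 1 -> match: F0=1 F1=0; commitIndex=1
Op 5: F0 acks idx 4 -> match: F0=4 F1=0; commitIndex=4
Op 6: F1 acks idx 1 -> match: F0=4 F1=1; commitIndex=4
Op 7: F1 acks idx 4 -> match: F0=4 F1=4; commitIndex=4
Op 8: F1 acks idx 3 -> match: F0=4 F1=4; commitIndex=4
Op 9: F0 acks idx 2 -> match: F0=4 F1=4; commitIndex=4
Op 10: append 2 -> log_len=7
Op 11: F0 acks idx 5 -> match: F0=5 F1=4; commitIndex=5

Answer: 4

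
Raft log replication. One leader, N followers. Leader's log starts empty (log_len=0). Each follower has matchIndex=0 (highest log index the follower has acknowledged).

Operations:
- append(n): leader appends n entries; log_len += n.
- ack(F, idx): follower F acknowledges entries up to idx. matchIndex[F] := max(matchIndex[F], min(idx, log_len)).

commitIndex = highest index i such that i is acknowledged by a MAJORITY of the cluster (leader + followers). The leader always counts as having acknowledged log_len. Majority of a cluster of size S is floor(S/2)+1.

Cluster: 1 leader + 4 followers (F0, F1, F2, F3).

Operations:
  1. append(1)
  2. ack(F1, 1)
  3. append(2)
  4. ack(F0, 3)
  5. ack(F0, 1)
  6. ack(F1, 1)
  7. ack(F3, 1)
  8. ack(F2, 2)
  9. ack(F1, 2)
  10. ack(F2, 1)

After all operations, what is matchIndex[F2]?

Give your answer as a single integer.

Op 1: append 1 -> log_len=1
Op 2: F1 acks idx 1 -> match: F0=0 F1=1 F2=0 F3=0; commitIndex=0
Op 3: append 2 -> log_len=3
Op 4: F0 acks idx 3 -> match: F0=3 F1=1 F2=0 F3=0; commitIndex=1
Op 5: F0 acks idx 1 -> match: F0=3 F1=1 F2=0 F3=0; commitIndex=1
Op 6: F1 acks idx 1 -> match: F0=3 F1=1 F2=0 F3=0; commitIndex=1
Op 7: F3 acks idx 1 -> match: F0=3 F1=1 F2=0 F3=1; commitIndex=1
Op 8: F2 acks idx 2 -> match: F0=3 F1=1 F2=2 F3=1; commitIndex=2
Op 9: F1 acks idx 2 -> match: F0=3 F1=2 F2=2 F3=1; commitIndex=2
Op 10: F2 acks idx 1 -> match: F0=3 F1=2 F2=2 F3=1; commitIndex=2

Answer: 2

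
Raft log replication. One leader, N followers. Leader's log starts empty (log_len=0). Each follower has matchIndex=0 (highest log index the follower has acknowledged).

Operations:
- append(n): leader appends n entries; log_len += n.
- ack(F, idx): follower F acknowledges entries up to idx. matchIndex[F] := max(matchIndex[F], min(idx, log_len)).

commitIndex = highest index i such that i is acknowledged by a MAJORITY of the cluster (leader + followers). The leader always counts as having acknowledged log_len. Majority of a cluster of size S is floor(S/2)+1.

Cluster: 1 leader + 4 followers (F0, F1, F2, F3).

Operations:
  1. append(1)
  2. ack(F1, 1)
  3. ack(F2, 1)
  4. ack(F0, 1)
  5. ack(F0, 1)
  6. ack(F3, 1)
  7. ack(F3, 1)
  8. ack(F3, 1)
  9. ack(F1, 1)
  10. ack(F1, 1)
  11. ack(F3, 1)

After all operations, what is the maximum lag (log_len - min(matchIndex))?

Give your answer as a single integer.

Answer: 0

Derivation:
Op 1: append 1 -> log_len=1
Op 2: F1 acks idx 1 -> match: F0=0 F1=1 F2=0 F3=0; commitIndex=0
Op 3: F2 acks idx 1 -> match: F0=0 F1=1 F2=1 F3=0; commitIndex=1
Op 4: F0 acks idx 1 -> match: F0=1 F1=1 F2=1 F3=0; commitIndex=1
Op 5: F0 acks idx 1 -> match: F0=1 F1=1 F2=1 F3=0; commitIndex=1
Op 6: F3 acks idx 1 -> match: F0=1 F1=1 F2=1 F3=1; commitIndex=1
Op 7: F3 acks idx 1 -> match: F0=1 F1=1 F2=1 F3=1; commitIndex=1
Op 8: F3 acks idx 1 -> match: F0=1 F1=1 F2=1 F3=1; commitIndex=1
Op 9: F1 acks idx 1 -> match: F0=1 F1=1 F2=1 F3=1; commitIndex=1
Op 10: F1 acks idx 1 -> match: F0=1 F1=1 F2=1 F3=1; commitIndex=1
Op 11: F3 acks idx 1 -> match: F0=1 F1=1 F2=1 F3=1; commitIndex=1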